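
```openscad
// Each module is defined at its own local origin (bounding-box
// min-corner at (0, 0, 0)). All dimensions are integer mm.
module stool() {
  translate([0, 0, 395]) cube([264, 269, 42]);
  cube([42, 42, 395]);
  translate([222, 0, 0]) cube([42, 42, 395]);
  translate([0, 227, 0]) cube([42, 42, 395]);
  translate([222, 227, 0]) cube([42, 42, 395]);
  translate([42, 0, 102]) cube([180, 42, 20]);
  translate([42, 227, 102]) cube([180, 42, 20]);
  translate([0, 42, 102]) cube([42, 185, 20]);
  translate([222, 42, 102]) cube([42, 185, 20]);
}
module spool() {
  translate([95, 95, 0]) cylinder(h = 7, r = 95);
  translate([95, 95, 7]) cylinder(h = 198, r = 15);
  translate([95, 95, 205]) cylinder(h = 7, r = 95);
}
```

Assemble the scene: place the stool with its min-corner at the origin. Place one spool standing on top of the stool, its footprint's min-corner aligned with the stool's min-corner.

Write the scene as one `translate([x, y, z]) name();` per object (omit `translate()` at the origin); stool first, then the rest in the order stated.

stool();
translate([0, 0, 437]) spool();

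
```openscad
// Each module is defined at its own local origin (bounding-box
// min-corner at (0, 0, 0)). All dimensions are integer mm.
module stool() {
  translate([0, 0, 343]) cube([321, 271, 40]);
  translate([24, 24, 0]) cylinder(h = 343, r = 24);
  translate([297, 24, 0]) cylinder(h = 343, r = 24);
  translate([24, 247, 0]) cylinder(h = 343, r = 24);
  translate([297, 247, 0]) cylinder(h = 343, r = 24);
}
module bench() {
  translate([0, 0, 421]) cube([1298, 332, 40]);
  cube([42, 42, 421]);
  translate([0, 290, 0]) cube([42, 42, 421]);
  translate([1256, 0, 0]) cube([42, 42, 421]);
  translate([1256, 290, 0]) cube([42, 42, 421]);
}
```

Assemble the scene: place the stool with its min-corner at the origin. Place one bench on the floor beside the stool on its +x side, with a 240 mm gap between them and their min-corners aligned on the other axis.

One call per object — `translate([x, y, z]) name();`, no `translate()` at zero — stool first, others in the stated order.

stool();
translate([561, 0, 0]) bench();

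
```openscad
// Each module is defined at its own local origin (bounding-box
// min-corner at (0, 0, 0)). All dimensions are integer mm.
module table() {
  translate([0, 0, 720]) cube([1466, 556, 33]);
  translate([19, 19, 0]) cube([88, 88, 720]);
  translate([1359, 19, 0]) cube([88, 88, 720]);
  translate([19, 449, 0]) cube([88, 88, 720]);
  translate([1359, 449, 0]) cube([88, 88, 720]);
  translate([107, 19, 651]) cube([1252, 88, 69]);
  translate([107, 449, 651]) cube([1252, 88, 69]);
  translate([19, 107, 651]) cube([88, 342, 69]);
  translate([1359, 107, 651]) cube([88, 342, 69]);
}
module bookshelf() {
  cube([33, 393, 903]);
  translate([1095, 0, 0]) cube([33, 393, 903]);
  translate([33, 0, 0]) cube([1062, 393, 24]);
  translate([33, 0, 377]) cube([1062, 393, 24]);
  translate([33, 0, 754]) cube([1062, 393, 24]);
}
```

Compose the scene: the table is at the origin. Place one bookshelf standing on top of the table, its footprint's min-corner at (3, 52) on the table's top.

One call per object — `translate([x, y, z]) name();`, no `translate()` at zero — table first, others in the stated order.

table();
translate([3, 52, 753]) bookshelf();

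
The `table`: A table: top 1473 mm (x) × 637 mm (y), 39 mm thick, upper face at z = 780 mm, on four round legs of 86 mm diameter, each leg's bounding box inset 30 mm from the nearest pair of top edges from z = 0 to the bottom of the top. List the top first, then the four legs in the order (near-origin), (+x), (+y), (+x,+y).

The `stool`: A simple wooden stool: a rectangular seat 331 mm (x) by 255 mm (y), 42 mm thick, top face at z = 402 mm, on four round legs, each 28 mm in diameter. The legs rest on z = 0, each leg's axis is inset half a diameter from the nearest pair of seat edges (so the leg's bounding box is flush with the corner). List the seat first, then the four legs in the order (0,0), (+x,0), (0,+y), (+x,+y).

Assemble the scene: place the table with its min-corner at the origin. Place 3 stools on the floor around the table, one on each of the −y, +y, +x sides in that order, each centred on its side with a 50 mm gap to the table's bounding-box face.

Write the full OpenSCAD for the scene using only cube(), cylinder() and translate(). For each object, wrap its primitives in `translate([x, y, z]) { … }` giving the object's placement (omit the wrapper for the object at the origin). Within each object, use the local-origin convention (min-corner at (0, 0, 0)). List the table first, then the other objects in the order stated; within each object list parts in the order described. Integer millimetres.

translate([0, 0, 741]) cube([1473, 637, 39]);
translate([73, 73, 0]) cylinder(h = 741, r = 43);
translate([1400, 73, 0]) cylinder(h = 741, r = 43);
translate([73, 564, 0]) cylinder(h = 741, r = 43);
translate([1400, 564, 0]) cylinder(h = 741, r = 43);
translate([571, -305, 0]) {
  translate([0, 0, 360]) cube([331, 255, 42]);
  translate([14, 14, 0]) cylinder(h = 360, r = 14);
  translate([317, 14, 0]) cylinder(h = 360, r = 14);
  translate([14, 241, 0]) cylinder(h = 360, r = 14);
  translate([317, 241, 0]) cylinder(h = 360, r = 14);
}
translate([571, 687, 0]) {
  translate([0, 0, 360]) cube([331, 255, 42]);
  translate([14, 14, 0]) cylinder(h = 360, r = 14);
  translate([317, 14, 0]) cylinder(h = 360, r = 14);
  translate([14, 241, 0]) cylinder(h = 360, r = 14);
  translate([317, 241, 0]) cylinder(h = 360, r = 14);
}
translate([1523, 191, 0]) {
  translate([0, 0, 360]) cube([331, 255, 42]);
  translate([14, 14, 0]) cylinder(h = 360, r = 14);
  translate([317, 14, 0]) cylinder(h = 360, r = 14);
  translate([14, 241, 0]) cylinder(h = 360, r = 14);
  translate([317, 241, 0]) cylinder(h = 360, r = 14);
}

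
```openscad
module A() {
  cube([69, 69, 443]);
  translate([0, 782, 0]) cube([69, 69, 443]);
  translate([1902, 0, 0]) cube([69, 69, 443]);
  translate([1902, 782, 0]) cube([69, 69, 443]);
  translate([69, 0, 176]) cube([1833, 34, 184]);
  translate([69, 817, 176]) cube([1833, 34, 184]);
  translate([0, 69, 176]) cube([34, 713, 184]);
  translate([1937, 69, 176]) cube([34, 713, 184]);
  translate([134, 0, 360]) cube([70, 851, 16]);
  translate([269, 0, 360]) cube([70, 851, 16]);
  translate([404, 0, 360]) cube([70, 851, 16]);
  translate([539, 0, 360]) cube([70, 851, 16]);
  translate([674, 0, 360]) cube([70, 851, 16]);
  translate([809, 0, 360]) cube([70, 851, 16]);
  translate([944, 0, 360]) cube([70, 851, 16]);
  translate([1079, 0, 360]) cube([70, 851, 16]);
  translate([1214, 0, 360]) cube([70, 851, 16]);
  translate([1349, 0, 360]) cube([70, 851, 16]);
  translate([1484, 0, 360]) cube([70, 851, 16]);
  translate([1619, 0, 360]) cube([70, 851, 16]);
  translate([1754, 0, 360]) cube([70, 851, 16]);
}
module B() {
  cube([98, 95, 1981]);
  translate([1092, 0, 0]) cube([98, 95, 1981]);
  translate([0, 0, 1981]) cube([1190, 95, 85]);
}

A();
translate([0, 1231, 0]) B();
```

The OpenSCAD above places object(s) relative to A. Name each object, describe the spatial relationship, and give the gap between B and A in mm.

A is a bed frame. B is a door frame. The door frame is on the floor beside the bed frame on its +y side. The gap between the door frame and the bed frame is 380 mm.

The door frame's nearest face is 380 mm from the bed frame's +y face.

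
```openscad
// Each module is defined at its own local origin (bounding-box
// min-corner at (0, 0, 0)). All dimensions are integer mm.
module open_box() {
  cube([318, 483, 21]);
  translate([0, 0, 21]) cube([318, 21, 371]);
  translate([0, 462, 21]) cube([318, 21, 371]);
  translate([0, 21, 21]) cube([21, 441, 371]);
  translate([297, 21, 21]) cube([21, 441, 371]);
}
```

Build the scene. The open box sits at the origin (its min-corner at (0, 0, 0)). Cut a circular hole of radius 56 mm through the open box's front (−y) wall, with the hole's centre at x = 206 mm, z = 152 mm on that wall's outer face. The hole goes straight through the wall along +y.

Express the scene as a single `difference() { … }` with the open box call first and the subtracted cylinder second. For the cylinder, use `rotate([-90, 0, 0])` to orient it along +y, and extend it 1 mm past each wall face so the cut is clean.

difference() {
  open_box();
  translate([206, -1, 152]) rotate([-90, 0, 0]) cylinder(h = 23, r = 56);
}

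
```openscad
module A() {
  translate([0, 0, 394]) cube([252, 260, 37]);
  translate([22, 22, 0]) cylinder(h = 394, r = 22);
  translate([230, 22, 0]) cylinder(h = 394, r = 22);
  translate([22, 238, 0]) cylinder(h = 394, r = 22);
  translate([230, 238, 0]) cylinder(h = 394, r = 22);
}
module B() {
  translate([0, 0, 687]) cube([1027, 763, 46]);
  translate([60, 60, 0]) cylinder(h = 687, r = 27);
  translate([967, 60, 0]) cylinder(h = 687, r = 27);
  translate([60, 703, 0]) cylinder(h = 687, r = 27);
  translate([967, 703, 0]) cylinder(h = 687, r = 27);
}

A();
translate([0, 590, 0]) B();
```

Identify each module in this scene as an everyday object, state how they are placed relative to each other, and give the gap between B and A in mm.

A is a stool. B is a table. The table is on the floor beside the stool on its +y side. The gap between the table and the stool is 330 mm.

The table's nearest face is 330 mm from the stool's +y face.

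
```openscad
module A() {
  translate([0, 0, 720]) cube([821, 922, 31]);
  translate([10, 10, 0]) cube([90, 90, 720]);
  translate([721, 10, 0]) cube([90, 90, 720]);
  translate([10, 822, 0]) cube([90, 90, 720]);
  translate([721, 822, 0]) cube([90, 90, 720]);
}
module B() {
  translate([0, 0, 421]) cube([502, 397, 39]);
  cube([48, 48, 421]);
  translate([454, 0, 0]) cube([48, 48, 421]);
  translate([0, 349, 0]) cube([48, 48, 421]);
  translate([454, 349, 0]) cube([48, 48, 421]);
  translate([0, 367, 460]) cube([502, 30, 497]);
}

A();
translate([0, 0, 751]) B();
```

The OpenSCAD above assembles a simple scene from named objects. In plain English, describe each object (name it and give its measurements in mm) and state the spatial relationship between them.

A is a table with a 821×922 mm rectangular top, 31 mm thick, top surface at z = 751 mm, supported by four 90×90 mm square legs, each inset 10 mm from the nearest pair of top edges, running from the floor.

B is a chair. The seat is a 502×397×39 mm slab with its top at z = 460 mm, on four 48×48 mm corner legs (flush with the seat edges, standing on z = 0). A flat backrest 30 mm thick, 497 mm tall, spans the full seat width and rises from the seat top along its +y edge, rear face flush with the rear of the seat.

The chair is on top of the table.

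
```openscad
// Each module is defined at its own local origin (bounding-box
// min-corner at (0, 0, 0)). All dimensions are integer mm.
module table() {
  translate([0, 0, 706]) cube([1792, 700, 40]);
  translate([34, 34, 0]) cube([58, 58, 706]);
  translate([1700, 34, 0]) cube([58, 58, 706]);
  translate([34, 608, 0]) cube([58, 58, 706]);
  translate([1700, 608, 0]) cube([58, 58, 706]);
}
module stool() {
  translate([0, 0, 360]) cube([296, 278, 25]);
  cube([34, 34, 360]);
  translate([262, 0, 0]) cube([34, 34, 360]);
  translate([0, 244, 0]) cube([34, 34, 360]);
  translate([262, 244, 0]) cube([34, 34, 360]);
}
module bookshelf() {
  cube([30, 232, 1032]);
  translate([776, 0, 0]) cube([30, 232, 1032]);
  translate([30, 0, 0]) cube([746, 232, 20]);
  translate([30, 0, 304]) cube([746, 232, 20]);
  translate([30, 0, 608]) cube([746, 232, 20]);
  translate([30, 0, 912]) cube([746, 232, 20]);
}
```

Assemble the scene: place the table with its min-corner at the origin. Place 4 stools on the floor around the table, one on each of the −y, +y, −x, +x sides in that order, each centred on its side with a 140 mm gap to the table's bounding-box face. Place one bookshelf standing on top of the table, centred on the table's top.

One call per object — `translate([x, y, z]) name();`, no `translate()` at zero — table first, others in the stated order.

table();
translate([748, -418, 0]) stool();
translate([748, 840, 0]) stool();
translate([-436, 211, 0]) stool();
translate([1932, 211, 0]) stool();
translate([493, 234, 746]) bookshelf();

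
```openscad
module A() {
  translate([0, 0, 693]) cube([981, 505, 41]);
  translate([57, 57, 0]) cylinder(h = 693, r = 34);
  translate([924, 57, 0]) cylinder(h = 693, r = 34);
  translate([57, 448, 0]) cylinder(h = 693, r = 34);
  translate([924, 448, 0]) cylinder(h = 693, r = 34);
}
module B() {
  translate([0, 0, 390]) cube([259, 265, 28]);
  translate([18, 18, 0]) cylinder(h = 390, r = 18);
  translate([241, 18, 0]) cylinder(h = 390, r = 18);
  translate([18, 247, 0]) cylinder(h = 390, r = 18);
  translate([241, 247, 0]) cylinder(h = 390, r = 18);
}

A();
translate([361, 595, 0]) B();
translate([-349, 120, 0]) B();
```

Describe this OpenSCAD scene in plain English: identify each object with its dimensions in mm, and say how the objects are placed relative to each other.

A is a rectangular dining table. The top is 981×505×41 mm with its upper surface at z = 734 mm. It stands on four round legs of 68 mm diameter, each leg's bounding box inset 23 mm from the nearest pair of top edges, running from the floor to the underside of the top.

B is a simple wooden stool: a rectangular seat 259 mm (x) by 265 mm (y), 28 mm thick, top face at z = 418 mm, on four round legs, each 36 mm in diameter. The legs rest on z = 0, each leg's axis is inset half a diameter from the nearest pair of seat edges (so the leg's bounding box is flush with the corner).

Two stools sit around the table at the +y, −x sides.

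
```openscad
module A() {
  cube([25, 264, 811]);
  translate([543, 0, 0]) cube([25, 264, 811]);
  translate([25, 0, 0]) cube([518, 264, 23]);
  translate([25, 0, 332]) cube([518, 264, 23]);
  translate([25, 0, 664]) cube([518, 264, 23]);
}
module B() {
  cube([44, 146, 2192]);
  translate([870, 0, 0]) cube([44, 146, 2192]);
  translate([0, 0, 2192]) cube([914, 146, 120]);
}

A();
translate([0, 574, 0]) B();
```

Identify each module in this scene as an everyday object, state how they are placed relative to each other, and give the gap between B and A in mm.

The door frame's nearest face is 310 mm from the bookshelf's +y face.

A is a bookshelf. B is a door frame. The door frame is on the floor beside the bookshelf on its +y side. The gap between the door frame and the bookshelf is 310 mm.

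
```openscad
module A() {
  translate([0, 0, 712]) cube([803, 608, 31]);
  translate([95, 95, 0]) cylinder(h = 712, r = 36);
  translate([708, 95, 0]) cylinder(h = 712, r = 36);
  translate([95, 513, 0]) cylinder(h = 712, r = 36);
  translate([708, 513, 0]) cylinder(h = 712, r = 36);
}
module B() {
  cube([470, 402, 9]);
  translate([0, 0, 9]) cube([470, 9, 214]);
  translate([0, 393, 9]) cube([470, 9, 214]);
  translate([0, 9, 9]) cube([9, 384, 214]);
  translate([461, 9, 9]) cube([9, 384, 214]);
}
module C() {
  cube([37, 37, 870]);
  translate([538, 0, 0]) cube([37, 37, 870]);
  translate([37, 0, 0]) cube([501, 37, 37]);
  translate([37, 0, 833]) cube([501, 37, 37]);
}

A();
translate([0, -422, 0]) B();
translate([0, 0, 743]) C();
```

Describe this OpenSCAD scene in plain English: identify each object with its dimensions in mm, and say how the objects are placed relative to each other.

A is a table: top 803 mm (x) × 608 mm (y), 31 mm thick, upper face at z = 743 mm, on four round legs of 72 mm diameter, each leg's bounding box inset 59 mm from the nearest pair of top edges, running from z = 0 to the bottom of the top.

B is an open storage box with external size 470×402×223 mm and wall thickness 9 mm (the base is also 9 mm thick). The base covers the whole footprint; the four walls stand on the base, with the y-facing walls full-width and the x-facing walls fitting between their inner faces.

C is a picture frame with a 501×796 mm rectangular opening (x by z) and a uniform 37 mm border on every side. Frame depth is 37 mm along y. It is built from two vertical stiles running the full outside height and two horizontal rails spanning the gap between the stiles.

The open box is on the floor beside the table on its −y side. The picture frame is on top of the table.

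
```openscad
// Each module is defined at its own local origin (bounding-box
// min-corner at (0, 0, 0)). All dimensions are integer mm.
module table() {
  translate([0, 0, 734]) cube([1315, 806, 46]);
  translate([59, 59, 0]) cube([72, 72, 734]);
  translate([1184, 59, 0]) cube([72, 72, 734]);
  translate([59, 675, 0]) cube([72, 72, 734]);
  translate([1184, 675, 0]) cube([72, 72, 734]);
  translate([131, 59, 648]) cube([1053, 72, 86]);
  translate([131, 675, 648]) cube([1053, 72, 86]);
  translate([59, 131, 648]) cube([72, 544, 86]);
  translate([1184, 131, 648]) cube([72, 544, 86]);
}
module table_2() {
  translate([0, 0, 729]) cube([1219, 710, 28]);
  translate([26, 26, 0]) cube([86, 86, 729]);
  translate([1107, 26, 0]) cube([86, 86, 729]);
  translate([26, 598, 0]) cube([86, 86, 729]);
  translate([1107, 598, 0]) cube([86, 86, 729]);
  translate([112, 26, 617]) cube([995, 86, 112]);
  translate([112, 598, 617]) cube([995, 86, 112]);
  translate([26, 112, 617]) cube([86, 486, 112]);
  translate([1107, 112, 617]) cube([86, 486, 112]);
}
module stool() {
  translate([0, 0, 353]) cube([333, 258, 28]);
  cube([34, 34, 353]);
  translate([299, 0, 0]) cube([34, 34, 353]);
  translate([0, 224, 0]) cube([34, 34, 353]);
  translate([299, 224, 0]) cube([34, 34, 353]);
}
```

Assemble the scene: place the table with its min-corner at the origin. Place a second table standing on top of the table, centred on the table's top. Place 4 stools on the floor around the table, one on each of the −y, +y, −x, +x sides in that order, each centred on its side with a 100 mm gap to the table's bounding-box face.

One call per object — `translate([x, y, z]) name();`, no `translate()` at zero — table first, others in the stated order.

table();
translate([48, 48, 780]) table_2();
translate([491, -358, 0]) stool();
translate([491, 906, 0]) stool();
translate([-433, 274, 0]) stool();
translate([1415, 274, 0]) stool();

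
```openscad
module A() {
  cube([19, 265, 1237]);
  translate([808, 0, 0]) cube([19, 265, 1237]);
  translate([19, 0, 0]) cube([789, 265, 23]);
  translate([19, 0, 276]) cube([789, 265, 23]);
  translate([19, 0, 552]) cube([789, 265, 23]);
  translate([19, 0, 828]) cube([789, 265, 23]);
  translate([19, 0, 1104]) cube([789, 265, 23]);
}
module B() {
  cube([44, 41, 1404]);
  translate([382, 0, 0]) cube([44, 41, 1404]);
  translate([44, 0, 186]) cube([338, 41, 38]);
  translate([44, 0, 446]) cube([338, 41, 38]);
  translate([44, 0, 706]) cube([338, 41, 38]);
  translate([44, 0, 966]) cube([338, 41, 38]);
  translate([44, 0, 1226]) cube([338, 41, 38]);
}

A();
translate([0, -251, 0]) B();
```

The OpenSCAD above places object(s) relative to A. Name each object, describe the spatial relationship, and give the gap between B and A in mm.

The ladder's nearest face is 210 mm from the bookshelf's −y face.

A is a bookshelf. B is a ladder. The ladder is on the floor beside the bookshelf on its −y side. The gap between the ladder and the bookshelf is 210 mm.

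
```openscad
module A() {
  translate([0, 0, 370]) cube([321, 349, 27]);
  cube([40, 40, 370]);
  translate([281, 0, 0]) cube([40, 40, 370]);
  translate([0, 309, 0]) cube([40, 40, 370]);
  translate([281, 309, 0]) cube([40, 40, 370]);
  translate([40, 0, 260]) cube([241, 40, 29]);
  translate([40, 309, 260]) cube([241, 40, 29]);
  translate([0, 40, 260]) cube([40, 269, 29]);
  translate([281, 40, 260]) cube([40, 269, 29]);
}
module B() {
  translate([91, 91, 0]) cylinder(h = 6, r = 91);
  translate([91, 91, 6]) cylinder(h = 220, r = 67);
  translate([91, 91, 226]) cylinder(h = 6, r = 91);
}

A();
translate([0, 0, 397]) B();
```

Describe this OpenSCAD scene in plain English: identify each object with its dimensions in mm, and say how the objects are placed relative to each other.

A is a four-legged stool. The seat is a 321×349×27 mm slab whose top surface is at z = 397 mm; four square legs, each 40×40 mm in cross-section, run from the floor (z = 0) to the underside of the seat, each flush with a corner of the seat. Four stretchers, 40 mm wide and 29 mm tall, connect adjacent legs with their undersides at z = 260 mm, each running between the inner faces of the legs it joins and aligned with the legs' outer faces on the other axis.

B is a spool: two coaxial disc flanges of radius 91 mm and thickness 6 mm, joined by a core cylinder of radius 67 mm and height 220 mm. The lower flange rests on z = 0 and the three cylinders share a vertical axis.

The spool is on top of the stool.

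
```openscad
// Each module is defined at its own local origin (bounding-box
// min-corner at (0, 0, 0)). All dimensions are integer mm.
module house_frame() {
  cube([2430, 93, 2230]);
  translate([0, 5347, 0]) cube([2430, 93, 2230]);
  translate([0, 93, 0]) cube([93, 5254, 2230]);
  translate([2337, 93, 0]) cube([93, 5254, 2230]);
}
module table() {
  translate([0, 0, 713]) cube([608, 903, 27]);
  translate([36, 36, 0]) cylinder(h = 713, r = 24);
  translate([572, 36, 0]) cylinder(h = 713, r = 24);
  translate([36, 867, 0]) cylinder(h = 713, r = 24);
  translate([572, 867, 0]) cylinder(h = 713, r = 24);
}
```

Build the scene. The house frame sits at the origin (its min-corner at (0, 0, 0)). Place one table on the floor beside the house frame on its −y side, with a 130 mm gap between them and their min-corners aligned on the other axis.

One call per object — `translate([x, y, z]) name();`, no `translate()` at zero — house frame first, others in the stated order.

house_frame();
translate([0, -1033, 0]) table();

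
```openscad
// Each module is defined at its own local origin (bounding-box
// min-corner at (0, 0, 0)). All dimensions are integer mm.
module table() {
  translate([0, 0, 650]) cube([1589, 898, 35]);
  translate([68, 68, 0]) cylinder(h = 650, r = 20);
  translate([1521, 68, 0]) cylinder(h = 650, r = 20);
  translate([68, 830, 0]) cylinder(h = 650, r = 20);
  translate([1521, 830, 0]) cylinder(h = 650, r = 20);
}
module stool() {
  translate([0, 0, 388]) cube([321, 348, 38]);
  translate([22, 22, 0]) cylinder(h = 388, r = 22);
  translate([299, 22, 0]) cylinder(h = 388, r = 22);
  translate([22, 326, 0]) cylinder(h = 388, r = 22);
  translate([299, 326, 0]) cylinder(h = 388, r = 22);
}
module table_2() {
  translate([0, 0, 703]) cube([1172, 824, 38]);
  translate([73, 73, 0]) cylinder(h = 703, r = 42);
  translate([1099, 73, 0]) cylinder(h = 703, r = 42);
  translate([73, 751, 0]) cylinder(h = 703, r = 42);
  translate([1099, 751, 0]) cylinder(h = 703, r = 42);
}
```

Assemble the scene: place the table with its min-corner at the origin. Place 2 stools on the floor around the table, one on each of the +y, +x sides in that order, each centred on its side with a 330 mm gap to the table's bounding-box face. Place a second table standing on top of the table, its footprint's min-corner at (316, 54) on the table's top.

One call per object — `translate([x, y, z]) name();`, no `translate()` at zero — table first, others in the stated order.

table();
translate([634, 1228, 0]) stool();
translate([1919, 275, 0]) stool();
translate([316, 54, 685]) table_2();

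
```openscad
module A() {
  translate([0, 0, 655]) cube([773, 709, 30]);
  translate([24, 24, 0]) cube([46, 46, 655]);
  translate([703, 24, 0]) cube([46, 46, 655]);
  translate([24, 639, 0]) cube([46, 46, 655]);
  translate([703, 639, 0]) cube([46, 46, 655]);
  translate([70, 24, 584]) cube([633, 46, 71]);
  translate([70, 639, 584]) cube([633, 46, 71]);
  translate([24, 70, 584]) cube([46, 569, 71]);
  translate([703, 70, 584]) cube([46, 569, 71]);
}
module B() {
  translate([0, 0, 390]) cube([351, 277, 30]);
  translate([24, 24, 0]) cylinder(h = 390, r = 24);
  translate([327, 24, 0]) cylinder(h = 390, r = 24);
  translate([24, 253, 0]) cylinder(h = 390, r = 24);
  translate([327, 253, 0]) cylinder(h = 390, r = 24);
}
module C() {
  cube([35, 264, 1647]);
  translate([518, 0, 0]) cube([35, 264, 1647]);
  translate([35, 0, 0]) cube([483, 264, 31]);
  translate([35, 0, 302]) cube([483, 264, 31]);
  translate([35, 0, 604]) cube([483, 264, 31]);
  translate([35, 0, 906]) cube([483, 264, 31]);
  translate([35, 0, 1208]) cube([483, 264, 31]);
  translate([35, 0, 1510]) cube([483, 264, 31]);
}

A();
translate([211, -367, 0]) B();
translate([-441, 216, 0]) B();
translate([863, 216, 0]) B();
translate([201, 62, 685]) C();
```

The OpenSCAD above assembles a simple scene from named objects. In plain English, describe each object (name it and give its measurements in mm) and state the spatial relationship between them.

A is a table: top 773 mm (x) × 709 mm (y), 30 mm thick, upper face at z = 685 mm, on four 46×46 mm square legs, each inset 24 mm from the nearest pair of top edges, running from z = 0 to the bottom of the top. Four apron rails, 46 mm thick and 71 mm tall, run between adjacent legs with their top edges flush with the underside of the top and their outer faces flush with the legs' outer faces.

B is a simple wooden stool: a rectangular seat 351 mm (x) by 277 mm (y), 30 mm thick, top face at z = 420 mm, on four round legs, each 48 mm in diameter. The legs rest on z = 0, each leg's axis is inset half a diameter from the nearest pair of seat edges (so the leg's bounding box is flush with the corner).

C is a bookshelf 553 mm wide overall, 264 mm deep and 1647 mm tall. The two sides are 35 mm thick vertical panels. 6 horizontal shelves of 31 mm thickness span between the inner faces of the sides; the lowest shelf sits on the floor and shelves are stacked with a clear vertical gap of 271 mm between each pair.

Three stools sit around the table at the −y, −x, +x sides. The bookshelf is on top of the table.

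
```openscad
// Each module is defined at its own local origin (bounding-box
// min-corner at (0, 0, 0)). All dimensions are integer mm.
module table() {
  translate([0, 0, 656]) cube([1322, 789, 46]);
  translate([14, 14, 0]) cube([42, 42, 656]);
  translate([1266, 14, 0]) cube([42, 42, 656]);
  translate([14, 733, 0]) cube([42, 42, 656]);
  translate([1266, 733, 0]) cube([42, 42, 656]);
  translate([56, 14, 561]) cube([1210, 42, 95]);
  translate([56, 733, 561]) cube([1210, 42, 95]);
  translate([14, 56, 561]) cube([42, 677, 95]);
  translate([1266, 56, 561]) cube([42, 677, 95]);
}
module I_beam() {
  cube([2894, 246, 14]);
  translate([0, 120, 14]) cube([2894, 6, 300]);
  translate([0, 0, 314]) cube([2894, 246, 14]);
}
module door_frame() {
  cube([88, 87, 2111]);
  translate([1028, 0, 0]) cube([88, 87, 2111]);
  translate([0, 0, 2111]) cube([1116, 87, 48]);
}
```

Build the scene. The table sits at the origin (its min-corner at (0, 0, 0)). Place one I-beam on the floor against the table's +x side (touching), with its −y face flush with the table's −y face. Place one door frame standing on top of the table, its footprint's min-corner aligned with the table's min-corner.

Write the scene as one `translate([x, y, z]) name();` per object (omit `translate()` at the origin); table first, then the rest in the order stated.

table();
translate([1322, 0, 0]) I_beam();
translate([0, 0, 702]) door_frame();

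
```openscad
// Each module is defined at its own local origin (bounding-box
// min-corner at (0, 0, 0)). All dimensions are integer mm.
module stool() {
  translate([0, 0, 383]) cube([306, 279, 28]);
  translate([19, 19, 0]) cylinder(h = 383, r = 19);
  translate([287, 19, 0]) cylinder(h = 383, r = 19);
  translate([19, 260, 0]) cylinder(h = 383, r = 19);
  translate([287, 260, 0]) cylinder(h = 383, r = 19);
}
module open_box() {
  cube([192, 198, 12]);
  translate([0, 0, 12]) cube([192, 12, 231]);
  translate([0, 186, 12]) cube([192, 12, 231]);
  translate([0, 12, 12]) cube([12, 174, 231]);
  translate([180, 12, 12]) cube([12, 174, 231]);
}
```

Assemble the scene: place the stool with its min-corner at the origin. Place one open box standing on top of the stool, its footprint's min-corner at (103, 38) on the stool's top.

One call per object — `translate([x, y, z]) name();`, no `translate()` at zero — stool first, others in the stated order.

stool();
translate([103, 38, 411]) open_box();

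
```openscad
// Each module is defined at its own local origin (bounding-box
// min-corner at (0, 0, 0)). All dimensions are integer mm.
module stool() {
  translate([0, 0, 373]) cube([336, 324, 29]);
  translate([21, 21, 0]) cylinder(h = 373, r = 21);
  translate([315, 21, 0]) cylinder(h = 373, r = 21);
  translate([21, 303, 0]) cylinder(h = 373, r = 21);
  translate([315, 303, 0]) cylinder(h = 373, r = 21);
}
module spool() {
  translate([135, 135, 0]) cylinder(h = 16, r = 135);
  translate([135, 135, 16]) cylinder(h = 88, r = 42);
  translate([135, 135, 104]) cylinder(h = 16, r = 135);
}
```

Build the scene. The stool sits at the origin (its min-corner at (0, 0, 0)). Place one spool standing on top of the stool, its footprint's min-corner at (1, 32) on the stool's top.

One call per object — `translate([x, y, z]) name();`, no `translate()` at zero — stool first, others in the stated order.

stool();
translate([1, 32, 402]) spool();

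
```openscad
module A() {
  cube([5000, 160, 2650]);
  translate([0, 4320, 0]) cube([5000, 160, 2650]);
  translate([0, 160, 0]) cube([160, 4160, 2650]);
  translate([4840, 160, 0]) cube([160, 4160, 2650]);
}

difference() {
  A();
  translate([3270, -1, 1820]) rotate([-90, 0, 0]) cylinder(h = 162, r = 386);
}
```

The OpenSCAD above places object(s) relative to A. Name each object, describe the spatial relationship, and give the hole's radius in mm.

A is a house frame. The house frame has a circular hole through its front wall. The hole's radius is 386 mm.

The subtracted cylinder has r = 386 mm.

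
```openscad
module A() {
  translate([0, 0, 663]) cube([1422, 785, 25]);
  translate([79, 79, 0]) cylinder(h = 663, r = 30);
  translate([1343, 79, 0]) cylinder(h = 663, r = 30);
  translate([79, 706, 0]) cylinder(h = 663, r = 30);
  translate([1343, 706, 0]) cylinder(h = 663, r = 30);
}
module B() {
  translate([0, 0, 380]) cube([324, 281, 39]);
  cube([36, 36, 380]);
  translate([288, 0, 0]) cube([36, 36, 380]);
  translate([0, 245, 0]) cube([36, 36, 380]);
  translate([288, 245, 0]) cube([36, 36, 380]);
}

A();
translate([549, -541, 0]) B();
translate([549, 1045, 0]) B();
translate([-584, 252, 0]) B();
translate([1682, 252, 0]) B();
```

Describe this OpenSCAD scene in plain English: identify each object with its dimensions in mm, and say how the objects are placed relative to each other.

A is a table: top 1422 mm (x) × 785 mm (y), 25 mm thick, upper face at z = 688 mm, on four round legs of 60 mm diameter, each leg's bounding box inset 49 mm from the nearest pair of top edges, running from z = 0 to the bottom of the top.

B is a four-legged stool. The seat is 324×281 mm, 39 mm thick, top at z = 419 mm. It stands on four square legs, each 36×36 mm in cross-section, from z = 0 to the seat underside, each flush with a corner of the seat.

Four stools sit around the table at the −y, +y, −x, +x sides.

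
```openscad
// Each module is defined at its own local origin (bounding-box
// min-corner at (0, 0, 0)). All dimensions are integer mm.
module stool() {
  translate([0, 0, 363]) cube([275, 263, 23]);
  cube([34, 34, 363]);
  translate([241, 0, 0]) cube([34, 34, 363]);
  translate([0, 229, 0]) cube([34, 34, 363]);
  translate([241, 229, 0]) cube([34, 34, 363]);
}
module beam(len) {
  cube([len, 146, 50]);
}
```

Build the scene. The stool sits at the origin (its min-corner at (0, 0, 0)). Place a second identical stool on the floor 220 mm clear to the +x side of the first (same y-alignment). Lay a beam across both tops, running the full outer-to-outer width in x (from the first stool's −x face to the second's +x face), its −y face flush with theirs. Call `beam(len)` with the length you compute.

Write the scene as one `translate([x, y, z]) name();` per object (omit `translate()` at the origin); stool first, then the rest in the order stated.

stool();
translate([495, 0, 0]) stool();
translate([0, 0, 386]) beam(770);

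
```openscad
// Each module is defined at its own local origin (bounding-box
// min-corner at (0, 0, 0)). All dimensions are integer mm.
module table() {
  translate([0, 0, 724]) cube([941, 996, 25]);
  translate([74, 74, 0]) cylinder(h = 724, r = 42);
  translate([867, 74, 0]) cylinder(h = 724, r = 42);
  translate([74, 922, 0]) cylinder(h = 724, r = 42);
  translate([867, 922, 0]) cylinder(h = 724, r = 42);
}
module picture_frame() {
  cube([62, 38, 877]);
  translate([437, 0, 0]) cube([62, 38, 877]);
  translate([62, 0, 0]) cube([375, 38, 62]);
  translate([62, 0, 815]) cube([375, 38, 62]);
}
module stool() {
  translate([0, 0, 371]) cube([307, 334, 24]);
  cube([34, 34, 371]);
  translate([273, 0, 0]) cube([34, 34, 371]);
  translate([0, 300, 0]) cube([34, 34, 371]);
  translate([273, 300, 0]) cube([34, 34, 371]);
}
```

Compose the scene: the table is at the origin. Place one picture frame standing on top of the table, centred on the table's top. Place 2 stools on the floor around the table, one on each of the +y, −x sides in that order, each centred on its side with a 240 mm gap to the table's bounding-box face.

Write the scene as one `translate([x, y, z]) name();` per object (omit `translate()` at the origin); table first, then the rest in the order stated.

table();
translate([221, 479, 749]) picture_frame();
translate([317, 1236, 0]) stool();
translate([-547, 331, 0]) stool();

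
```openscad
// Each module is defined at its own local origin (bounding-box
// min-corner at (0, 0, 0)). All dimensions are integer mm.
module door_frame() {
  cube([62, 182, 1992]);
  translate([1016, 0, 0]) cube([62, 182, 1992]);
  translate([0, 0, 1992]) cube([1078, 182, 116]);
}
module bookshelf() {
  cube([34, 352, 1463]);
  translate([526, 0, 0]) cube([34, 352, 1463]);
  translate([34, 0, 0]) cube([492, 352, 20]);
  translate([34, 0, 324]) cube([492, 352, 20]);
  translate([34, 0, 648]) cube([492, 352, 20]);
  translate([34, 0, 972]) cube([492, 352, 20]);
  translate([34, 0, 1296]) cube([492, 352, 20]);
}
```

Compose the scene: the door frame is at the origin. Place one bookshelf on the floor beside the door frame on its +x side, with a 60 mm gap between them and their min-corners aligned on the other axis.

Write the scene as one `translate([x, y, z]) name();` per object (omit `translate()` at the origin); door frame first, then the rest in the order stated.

door_frame();
translate([1138, 0, 0]) bookshelf();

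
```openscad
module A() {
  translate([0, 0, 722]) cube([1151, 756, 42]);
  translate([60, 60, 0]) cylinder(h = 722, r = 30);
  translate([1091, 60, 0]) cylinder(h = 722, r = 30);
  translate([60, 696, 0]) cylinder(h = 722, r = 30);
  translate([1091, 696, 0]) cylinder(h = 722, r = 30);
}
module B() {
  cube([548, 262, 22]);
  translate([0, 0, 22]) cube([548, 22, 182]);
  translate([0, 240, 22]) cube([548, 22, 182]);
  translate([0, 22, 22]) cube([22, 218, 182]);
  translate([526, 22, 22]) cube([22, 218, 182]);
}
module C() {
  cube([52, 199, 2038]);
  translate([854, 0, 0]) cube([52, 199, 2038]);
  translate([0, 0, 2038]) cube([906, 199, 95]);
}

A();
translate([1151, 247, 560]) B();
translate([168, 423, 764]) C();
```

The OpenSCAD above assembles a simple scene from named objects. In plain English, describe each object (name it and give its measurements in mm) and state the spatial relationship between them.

A is a table: top 1151 mm (x) × 756 mm (y), 42 mm thick, upper face at z = 764 mm, on four round legs of 60 mm diameter, each leg's bounding box inset 30 mm from the nearest pair of top edges, running from z = 0 to the bottom of the top.

B is an open storage box with external size 548×262×204 mm and wall thickness 22 mm (the base is also 22 mm thick). The base covers the whole footprint; the four walls stand on the base, with the y-facing walls full-width and the x-facing walls fitting between their inner faces.

C is a rectangular door frame: two vertical jambs of 52×199 mm section, 2038 mm tall, with a clear opening 802 mm wide between their inner faces. A header 95 mm tall and 199 mm deep lies on top of the jambs and spans the full outside width.

The open box is beside the table with their tops flush at z = 764. The door frame is on top of the table.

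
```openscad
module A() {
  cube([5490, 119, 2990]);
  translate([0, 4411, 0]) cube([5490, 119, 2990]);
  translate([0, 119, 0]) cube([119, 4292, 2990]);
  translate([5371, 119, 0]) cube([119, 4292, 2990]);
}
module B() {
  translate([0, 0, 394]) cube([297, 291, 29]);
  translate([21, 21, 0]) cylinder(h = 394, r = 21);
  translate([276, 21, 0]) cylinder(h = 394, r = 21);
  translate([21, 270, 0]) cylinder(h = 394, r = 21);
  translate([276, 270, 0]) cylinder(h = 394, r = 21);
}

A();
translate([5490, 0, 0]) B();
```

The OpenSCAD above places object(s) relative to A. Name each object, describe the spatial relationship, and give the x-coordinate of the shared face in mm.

A is a house frame. B is a stool. The stool is against the house frame's +x side, with their −y faces flush. The x-coordinate of the shared face is 5490 mm.

The house frame's +x face and the stool's −x face are both at x = 5490 mm.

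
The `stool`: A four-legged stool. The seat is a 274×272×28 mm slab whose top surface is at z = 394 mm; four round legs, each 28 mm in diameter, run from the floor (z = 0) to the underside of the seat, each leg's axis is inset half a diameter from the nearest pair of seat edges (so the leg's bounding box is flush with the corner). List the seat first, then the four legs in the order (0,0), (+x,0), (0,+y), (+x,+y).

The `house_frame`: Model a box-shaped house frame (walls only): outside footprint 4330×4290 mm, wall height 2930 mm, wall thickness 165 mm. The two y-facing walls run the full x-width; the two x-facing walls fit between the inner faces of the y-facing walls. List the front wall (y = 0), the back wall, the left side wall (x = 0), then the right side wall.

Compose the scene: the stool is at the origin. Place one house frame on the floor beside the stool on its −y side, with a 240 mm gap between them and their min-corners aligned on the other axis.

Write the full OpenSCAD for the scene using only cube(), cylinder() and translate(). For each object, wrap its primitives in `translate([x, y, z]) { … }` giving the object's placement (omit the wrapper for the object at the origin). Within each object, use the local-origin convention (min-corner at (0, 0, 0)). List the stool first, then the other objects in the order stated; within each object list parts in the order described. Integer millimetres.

translate([0, 0, 366]) cube([274, 272, 28]);
translate([14, 14, 0]) cylinder(h = 366, r = 14);
translate([260, 14, 0]) cylinder(h = 366, r = 14);
translate([14, 258, 0]) cylinder(h = 366, r = 14);
translate([260, 258, 0]) cylinder(h = 366, r = 14);
translate([0, -4530, 0]) {
  cube([4330, 165, 2930]);
  translate([0, 4125, 0]) cube([4330, 165, 2930]);
  translate([0, 165, 0]) cube([165, 3960, 2930]);
  translate([4165, 165, 0]) cube([165, 3960, 2930]);
}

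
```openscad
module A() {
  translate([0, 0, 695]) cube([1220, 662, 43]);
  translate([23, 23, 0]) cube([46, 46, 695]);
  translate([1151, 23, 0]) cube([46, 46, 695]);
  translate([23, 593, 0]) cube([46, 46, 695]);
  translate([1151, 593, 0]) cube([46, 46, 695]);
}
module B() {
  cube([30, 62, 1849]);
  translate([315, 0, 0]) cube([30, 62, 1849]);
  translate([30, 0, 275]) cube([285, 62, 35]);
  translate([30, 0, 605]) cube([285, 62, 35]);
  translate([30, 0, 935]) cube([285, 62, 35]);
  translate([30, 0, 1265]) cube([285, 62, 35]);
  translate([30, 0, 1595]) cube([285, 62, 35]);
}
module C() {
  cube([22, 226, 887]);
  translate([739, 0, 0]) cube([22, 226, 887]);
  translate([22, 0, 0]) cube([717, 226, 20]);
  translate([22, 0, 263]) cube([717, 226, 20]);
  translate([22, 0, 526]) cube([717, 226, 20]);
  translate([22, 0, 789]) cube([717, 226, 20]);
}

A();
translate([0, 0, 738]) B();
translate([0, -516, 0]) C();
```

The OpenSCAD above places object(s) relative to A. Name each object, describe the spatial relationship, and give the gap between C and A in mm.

A is a table. B is a ladder. C is a bookshelf. The ladder is on top of the table. The bookshelf is on the floor beside the table on its −y side. The gap between the bookshelf and the table is 290 mm.

The bookshelf's nearest face is 290 mm from the table's −y face.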